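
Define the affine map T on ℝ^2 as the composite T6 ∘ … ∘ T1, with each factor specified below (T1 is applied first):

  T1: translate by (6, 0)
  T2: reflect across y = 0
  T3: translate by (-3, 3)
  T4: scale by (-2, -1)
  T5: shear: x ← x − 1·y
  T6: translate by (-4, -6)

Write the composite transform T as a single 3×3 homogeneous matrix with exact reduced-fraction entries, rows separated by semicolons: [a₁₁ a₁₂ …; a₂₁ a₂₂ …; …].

T1 = [1 0 6; 0 1 0; 0 0 1]
T2·T1 = [1 0 6; 0 -1 0; 0 0 1]
T3·…·T1 = [1 0 3; 0 -1 3; 0 0 1]
T4·…·T1 = [-2 0 -6; 0 1 -3; 0 0 1]
T5·…·T1 = [-2 -1 -3; 0 1 -3; 0 0 1]
T6·…·T1 = [-2 -1 -7; 0 1 -9; 0 0 1]

T = [-2 -1 -7; 0 1 -9; 0 0 1]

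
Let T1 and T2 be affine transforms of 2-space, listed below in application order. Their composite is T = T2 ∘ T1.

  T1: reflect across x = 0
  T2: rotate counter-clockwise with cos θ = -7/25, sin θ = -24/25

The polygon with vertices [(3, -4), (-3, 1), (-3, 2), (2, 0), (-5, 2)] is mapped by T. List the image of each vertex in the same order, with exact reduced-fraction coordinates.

image vertices: (-3, 4), (3/25, -79/25), (27/25, -86/25), (14/25, 48/25), (13/25, -134/25)

T1 reflect across x = 0: (3, -4) → (-3, -4); (-3, 1) → (3, 1); (-3, 2) → (3, 2); (2, 0) → (-2, 0); (-5, 2) → (5, 2)
T2 rotate counter-clockwise with cos θ = -7/25, sin θ = -24/25: (-3, -4) → (-3, 4); (3, 1) → (3/25, -79/25); (3, 2) → (27/25, -86/25); (-2, 0) → (14/25, 48/25); (5, 2) → (13/25, -134/25)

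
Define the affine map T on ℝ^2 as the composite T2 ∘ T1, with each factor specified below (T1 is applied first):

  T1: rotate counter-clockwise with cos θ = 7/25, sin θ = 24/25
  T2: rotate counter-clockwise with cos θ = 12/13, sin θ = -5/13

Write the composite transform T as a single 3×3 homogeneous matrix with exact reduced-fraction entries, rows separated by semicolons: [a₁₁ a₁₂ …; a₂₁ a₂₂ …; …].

T1 = [7/25 -24/25 0; 24/25 7/25 0; 0 0 1]
T2·T1 = [204/325 -253/325 0; 253/325 204/325 0; 0 0 1]

T = [204/325 -253/325 0; 253/325 204/325 0; 0 0 1]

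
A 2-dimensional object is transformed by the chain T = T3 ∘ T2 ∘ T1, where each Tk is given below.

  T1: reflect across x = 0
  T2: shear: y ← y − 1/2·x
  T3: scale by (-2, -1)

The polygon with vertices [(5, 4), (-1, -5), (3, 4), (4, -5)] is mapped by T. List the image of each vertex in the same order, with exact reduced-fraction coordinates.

T1 reflect across x = 0: (5, 4) → (-5, 4); (-1, -5) → (1, -5); (3, 4) → (-3, 4); (4, -5) → (-4, -5)
T2 shear: y ← y − 1/2·x: (-5, 4) → (-5, 13/2); (1, -5) → (1, -11/2); (-3, 4) → (-3, 11/2); (-4, -5) → (-4, -3)
T3 scale by (-2, -1): (-5, 13/2) → (10, -13/2); (1, -11/2) → (-2, 11/2); (-3, 11/2) → (6, -11/2); (-4, -3) → (8, 3)

image vertices: (10, -13/2), (-2, 11/2), (6, -11/2), (8, 3)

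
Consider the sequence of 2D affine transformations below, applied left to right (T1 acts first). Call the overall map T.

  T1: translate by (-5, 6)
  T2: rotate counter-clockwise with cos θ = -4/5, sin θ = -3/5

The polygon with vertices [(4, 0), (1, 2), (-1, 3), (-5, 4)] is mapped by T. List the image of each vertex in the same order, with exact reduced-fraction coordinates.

image vertices: (22/5, -21/5), (8, -4), (51/5, -18/5), (14, -2)

T1 translate by (-5, 6): (4, 0) → (-1, 6); (1, 2) → (-4, 8); (-1, 3) → (-6, 9); (-5, 4) → (-10, 10)
T2 rotate counter-clockwise with cos θ = -4/5, sin θ = -3/5: (-1, 6) → (22/5, -21/5); (-4, 8) → (8, -4); (-6, 9) → (51/5, -18/5); (-10, 10) → (14, -2)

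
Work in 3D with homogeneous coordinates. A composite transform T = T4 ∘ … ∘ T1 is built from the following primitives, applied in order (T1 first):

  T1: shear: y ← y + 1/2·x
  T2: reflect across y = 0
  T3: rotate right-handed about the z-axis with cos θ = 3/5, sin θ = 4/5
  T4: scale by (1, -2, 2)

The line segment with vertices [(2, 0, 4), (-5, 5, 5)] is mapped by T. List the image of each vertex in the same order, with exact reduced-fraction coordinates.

T1 shear: y ← y + 1/2·x: (2, 0, 4) → (2, 1, 4); (-5, 5, 5) → (-5, 5/2, 5)
T2 reflect across y = 0: (2, 1, 4) → (2, -1, 4); (-5, 5/2, 5) → (-5, -5/2, 5)
T3 rotate right-handed about the z-axis with cos θ = 3/5, sin θ = 4/5: (2, -1, 4) → (2, 1, 4); (-5, -5/2, 5) → (-1, -11/2, 5)
T4 scale by (1, -2, 2): (2, 1, 4) → (2, -2, 8); (-1, -11/2, 5) → (-1, 11, 10)

image vertices: (2, -2, 8), (-1, 11, 10)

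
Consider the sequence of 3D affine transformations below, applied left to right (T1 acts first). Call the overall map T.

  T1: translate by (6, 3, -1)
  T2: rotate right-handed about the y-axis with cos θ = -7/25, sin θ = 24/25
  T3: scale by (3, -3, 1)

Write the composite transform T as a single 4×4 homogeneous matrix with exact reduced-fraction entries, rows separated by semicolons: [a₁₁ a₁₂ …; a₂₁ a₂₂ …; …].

T1 = [1 0 0 6; 0 1 0 3; 0 0 1 -1; 0 0 0 1]
T2·T1 = [-7/25 0 24/25 -66/25; 0 1 0 3; -24/25 0 -7/25 -137/25; 0 0 0 1]
T3·…·T1 = [-21/25 0 72/25 -198/25; 0 -3 0 -9; -24/25 0 -7/25 -137/25; 0 0 0 1]

T = [-21/25 0 72/25 -198/25; 0 -3 0 -9; -24/25 0 -7/25 -137/25; 0 0 0 1]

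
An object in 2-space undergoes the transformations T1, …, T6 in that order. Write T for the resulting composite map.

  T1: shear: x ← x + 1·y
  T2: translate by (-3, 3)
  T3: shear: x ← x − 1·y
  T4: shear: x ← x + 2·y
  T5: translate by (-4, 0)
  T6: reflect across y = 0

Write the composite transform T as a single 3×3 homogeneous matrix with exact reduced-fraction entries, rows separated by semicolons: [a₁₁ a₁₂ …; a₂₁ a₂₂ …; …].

T1 = [1 1 0; 0 1 0; 0 0 1]
T2·T1 = [1 1 -3; 0 1 3; 0 0 1]
T3·…·T1 = [1 0 -6; 0 1 3; 0 0 1]
T4·…·T1 = [1 2 0; 0 1 3; 0 0 1]
T5·…·T1 = [1 2 -4; 0 1 3; 0 0 1]
T6·…·T1 = [1 2 -4; 0 -1 -3; 0 0 1]

T = [1 2 -4; 0 -1 -3; 0 0 1]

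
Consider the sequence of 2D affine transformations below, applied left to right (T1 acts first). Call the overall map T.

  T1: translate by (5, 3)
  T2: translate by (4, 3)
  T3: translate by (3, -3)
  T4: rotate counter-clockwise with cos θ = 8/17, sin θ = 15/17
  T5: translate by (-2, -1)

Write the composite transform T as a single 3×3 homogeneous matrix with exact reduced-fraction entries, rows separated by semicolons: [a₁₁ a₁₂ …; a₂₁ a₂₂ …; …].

T1 = [1 0 5; 0 1 3; 0 0 1]
T2·T1 = [1 0 9; 0 1 6; 0 0 1]
T3·…·T1 = [1 0 12; 0 1 3; 0 0 1]
T4·…·T1 = [8/17 -15/17 3; 15/17 8/17 12; 0 0 1]
T5·…·T1 = [8/17 -15/17 1; 15/17 8/17 11; 0 0 1]

T = [8/17 -15/17 1; 15/17 8/17 11; 0 0 1]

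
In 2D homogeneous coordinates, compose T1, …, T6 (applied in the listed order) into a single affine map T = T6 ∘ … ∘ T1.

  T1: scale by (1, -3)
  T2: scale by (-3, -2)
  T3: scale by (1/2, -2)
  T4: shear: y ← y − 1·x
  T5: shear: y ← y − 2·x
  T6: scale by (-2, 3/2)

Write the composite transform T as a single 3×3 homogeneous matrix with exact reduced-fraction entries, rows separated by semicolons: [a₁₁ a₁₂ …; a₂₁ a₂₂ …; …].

T1 = [1 0 0; 0 -3 0; 0 0 1]
T2·T1 = [-3 0 0; 0 6 0; 0 0 1]
T3·…·T1 = [-3/2 0 0; 0 -12 0; 0 0 1]
T4·…·T1 = [-3/2 0 0; 3/2 -12 0; 0 0 1]
T5·…·T1 = [-3/2 0 0; 9/2 -12 0; 0 0 1]
T6·…·T1 = [3 0 0; 27/4 -18 0; 0 0 1]

T = [3 0 0; 27/4 -18 0; 0 0 1]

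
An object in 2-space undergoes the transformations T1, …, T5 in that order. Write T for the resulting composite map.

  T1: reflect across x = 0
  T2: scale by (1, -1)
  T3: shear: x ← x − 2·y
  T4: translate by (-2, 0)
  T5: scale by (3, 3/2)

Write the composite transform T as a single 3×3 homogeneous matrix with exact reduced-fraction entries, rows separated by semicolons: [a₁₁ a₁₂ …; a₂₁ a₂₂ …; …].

T = [-3 6 -6; 0 -3/2 0; 0 0 1]

T1 = [-1 0 0; 0 1 0; 0 0 1]
T2·T1 = [-1 0 0; 0 -1 0; 0 0 1]
T3·…·T1 = [-1 2 0; 0 -1 0; 0 0 1]
T4·…·T1 = [-1 2 -2; 0 -1 0; 0 0 1]
T5·…·T1 = [-3 6 -6; 0 -3/2 0; 0 0 1]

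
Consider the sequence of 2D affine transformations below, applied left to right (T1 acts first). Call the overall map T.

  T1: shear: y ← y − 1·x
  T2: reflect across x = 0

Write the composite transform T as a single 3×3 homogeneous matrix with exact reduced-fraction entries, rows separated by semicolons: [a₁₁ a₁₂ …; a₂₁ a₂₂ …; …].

T1 = [1 0 0; -1 1 0; 0 0 1]
T2·T1 = [-1 0 0; -1 1 0; 0 0 1]

T = [-1 0 0; -1 1 0; 0 0 1]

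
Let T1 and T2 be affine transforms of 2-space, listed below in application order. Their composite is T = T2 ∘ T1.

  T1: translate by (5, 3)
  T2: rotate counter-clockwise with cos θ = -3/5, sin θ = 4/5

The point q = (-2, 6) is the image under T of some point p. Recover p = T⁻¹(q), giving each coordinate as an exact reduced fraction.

p = (1, -5)

T1 = [1 0 5; 0 1 3; 0 0 1]
T2·T1 = [-3/5 -4/5 -27/5; 4/5 -3/5 11/5; 0 0 1]
det M = 1; M⁻¹ = [-3/5 4/5 -5; -4/5 -3/5 -3; 0 0 1]
M⁻¹ · (-2, 6)ᵀ = (1, -5)ᵀ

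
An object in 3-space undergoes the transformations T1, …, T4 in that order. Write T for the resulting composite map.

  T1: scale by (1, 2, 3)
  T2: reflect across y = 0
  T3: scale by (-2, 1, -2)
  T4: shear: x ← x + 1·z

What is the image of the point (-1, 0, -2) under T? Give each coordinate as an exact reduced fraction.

T(p) = (14, 0, 12)

T1 scale by (1, 2, 3): (-1, 0, -2) → (-1, 0, -6)
T2 reflect across y = 0: (-1, 0, -6) → (-1, 0, -6)
T3 scale by (-2, 1, -2): (-1, 0, -6) → (2, 0, 12)
T4 shear: x ← x + 1·z: (2, 0, 12) → (14, 0, 12)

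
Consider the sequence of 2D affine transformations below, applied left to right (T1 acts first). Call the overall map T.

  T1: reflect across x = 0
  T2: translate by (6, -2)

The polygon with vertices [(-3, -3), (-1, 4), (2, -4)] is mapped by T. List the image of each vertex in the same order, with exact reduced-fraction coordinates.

T1 reflect across x = 0: (-3, -3) → (3, -3); (-1, 4) → (1, 4); (2, -4) → (-2, -4)
T2 translate by (6, -2): (3, -3) → (9, -5); (1, 4) → (7, 2); (-2, -4) → (4, -6)

image vertices: (9, -5), (7, 2), (4, -6)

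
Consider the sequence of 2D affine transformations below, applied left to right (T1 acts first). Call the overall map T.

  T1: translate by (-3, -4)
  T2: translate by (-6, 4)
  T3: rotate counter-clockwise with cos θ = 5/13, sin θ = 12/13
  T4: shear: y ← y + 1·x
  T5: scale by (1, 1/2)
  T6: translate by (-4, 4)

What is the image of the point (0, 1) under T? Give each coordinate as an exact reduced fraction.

T1 translate by (-3, -4): (0, 1) → (-3, -3)
T2 translate by (-6, 4): (-3, -3) → (-9, 1)
T3 rotate counter-clockwise with cos θ = 5/13, sin θ = 12/13: (-9, 1) → (-57/13, -103/13)
T4 shear: y ← y + 1·x: (-57/13, -103/13) → (-57/13, -160/13)
T5 scale by (1, 1/2): (-57/13, -160/13) → (-57/13, -80/13)
T6 translate by (-4, 4): (-57/13, -80/13) → (-109/13, -28/13)

T(p) = (-109/13, -28/13)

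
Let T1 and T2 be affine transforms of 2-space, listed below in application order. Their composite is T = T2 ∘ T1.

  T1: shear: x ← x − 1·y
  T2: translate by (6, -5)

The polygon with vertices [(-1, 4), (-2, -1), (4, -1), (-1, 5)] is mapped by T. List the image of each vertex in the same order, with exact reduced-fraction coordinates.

image vertices: (1, -1), (5, -6), (11, -6), (0, 0)

T1 shear: x ← x − 1·y: (-1, 4) → (-5, 4); (-2, -1) → (-1, -1); (4, -1) → (5, -1); (-1, 5) → (-6, 5)
T2 translate by (6, -5): (-5, 4) → (1, -1); (-1, -1) → (5, -6); (5, -1) → (11, -6); (-6, 5) → (0, 0)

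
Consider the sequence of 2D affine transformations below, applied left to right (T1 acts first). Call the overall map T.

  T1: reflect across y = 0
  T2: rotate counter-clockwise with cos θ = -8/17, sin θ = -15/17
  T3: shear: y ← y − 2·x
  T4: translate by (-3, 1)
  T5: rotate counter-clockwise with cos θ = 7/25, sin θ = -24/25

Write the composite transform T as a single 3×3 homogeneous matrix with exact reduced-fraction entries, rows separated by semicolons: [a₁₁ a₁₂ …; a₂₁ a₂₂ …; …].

T1 = [1 0 0; 0 -1 0; 0 0 1]
T2·T1 = [-8/17 -15/17 0; -15/17 8/17 0; 0 0 1]
T3·…·T1 = [-8/17 -15/17 0; 1/17 38/17 0; 0 0 1]
T4·…·T1 = [-8/17 -15/17 -3; 1/17 38/17 1; 0 0 1]
T5·…·T1 = [-32/425 807/425 3/25; 199/425 626/425 79/25; 0 0 1]

T = [-32/425 807/425 3/25; 199/425 626/425 79/25; 0 0 1]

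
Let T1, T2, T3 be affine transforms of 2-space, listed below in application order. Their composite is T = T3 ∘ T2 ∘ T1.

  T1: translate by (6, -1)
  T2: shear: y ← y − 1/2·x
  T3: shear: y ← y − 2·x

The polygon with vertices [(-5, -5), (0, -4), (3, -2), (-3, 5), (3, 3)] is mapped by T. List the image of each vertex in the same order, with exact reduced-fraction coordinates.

T1 translate by (6, -1): (-5, -5) → (1, -6); (0, -4) → (6, -5); (3, -2) → (9, -3); (-3, 5) → (3, 4); (3, 3) → (9, 2)
T2 shear: y ← y − 1/2·x: (1, -6) → (1, -13/2); (6, -5) → (6, -8); (9, -3) → (9, -15/2); (3, 4) → (3, 5/2); (9, 2) → (9, -5/2)
T3 shear: y ← y − 2·x: (1, -13/2) → (1, -17/2); (6, -8) → (6, -20); (9, -15/2) → (9, -51/2); (3, 5/2) → (3, -7/2); (9, -5/2) → (9, -41/2)

image vertices: (1, -17/2), (6, -20), (9, -51/2), (3, -7/2), (9, -41/2)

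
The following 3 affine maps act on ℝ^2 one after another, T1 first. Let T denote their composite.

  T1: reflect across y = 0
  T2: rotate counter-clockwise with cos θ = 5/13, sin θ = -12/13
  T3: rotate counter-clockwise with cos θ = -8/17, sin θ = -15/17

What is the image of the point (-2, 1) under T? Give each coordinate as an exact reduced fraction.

T(p) = (461/221, 178/221)

T1 reflect across y = 0: (-2, 1) → (-2, -1)
T2 rotate counter-clockwise with cos θ = 5/13, sin θ = -12/13: (-2, -1) → (-22/13, 19/13)
T3 rotate counter-clockwise with cos θ = -8/17, sin θ = -15/17: (-22/13, 19/13) → (461/221, 178/221)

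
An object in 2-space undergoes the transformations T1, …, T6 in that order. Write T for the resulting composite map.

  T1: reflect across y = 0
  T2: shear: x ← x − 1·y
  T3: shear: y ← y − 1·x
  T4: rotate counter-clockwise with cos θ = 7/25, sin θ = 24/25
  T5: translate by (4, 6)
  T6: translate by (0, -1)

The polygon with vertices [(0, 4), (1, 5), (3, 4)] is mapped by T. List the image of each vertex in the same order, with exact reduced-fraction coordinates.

T1 reflect across y = 0: (0, 4) → (0, -4); (1, 5) → (1, -5); (3, 4) → (3, -4)
T2 shear: x ← x − 1·y: (0, -4) → (4, -4); (1, -5) → (6, -5); (3, -4) → (7, -4)
T3 shear: y ← y − 1·x: (4, -4) → (4, -8); (6, -5) → (6, -11); (7, -4) → (7, -11)
T4 rotate counter-clockwise with cos θ = 7/25, sin θ = 24/25: (4, -8) → (44/5, 8/5); (6, -11) → (306/25, 67/25); (7, -11) → (313/25, 91/25)
T5 translate by (4, 6): (44/5, 8/5) → (64/5, 38/5); (306/25, 67/25) → (406/25, 217/25); (313/25, 91/25) → (413/25, 241/25)
T6 translate by (0, -1): (64/5, 38/5) → (64/5, 33/5); (406/25, 217/25) → (406/25, 192/25); (413/25, 241/25) → (413/25, 216/25)

image vertices: (64/5, 33/5), (406/25, 192/25), (413/25, 216/25)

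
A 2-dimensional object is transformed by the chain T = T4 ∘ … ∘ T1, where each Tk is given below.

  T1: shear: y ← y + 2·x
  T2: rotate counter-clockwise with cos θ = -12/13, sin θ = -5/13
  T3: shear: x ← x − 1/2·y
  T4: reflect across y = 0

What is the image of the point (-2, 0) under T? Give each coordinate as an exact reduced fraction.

T1 shear: y ← y + 2·x: (-2, 0) → (-2, -4)
T2 rotate counter-clockwise with cos θ = -12/13, sin θ = -5/13: (-2, -4) → (4/13, 58/13)
T3 shear: x ← x − 1/2·y: (4/13, 58/13) → (-25/13, 58/13)
T4 reflect across y = 0: (-25/13, 58/13) → (-25/13, -58/13)

T(p) = (-25/13, -58/13)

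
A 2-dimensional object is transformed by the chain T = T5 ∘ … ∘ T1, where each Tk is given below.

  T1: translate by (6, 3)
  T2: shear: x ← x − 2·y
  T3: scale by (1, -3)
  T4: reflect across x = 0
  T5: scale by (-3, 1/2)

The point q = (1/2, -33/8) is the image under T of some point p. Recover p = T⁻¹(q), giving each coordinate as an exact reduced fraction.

T1 = [1 0 6; 0 1 3; 0 0 1]
T2·T1 = [1 -2 0; 0 1 3; 0 0 1]
T3·…·T1 = [1 -2 0; 0 -3 -9; 0 0 1]
T4·…·T1 = [-1 2 0; 0 -3 -9; 0 0 1]
T5·…·T1 = [3 -6 0; 0 -3/2 -9/2; 0 0 1]
det M = -9/2; M⁻¹ = [1/3 -4/3 -6; 0 -2/3 -3; 0 0 1]
M⁻¹ · (1/2, -33/8)ᵀ = (-1/3, -1/4)ᵀ

p = (-1/3, -1/4)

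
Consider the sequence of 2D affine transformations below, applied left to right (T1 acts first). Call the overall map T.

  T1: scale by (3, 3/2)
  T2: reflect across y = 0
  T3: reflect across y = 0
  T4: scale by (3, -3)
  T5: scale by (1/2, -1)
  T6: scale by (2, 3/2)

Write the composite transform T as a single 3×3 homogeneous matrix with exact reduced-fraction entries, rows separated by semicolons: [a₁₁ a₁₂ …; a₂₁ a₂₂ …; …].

T1 = [3 0 0; 0 3/2 0; 0 0 1]
T2·T1 = [3 0 0; 0 -3/2 0; 0 0 1]
T3·…·T1 = [3 0 0; 0 3/2 0; 0 0 1]
T4·…·T1 = [9 0 0; 0 -9/2 0; 0 0 1]
T5·…·T1 = [9/2 0 0; 0 9/2 0; 0 0 1]
T6·…·T1 = [9 0 0; 0 27/4 0; 0 0 1]

T = [9 0 0; 0 27/4 0; 0 0 1]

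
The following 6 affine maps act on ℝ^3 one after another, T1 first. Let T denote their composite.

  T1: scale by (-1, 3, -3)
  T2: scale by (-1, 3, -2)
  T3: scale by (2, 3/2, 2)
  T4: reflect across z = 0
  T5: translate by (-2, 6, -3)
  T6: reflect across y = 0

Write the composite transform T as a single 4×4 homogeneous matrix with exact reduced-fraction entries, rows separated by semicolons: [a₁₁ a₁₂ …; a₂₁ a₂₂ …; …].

T1 = [-1 0 0 0; 0 3 0 0; 0 0 -3 0; 0 0 0 1]
T2·T1 = [1 0 0 0; 0 9 0 0; 0 0 6 0; 0 0 0 1]
T3·…·T1 = [2 0 0 0; 0 27/2 0 0; 0 0 12 0; 0 0 0 1]
T4·…·T1 = [2 0 0 0; 0 27/2 0 0; 0 0 -12 0; 0 0 0 1]
T5·…·T1 = [2 0 0 -2; 0 27/2 0 6; 0 0 -12 -3; 0 0 0 1]
T6·…·T1 = [2 0 0 -2; 0 -27/2 0 -6; 0 0 -12 -3; 0 0 0 1]

T = [2 0 0 -2; 0 -27/2 0 -6; 0 0 -12 -3; 0 0 0 1]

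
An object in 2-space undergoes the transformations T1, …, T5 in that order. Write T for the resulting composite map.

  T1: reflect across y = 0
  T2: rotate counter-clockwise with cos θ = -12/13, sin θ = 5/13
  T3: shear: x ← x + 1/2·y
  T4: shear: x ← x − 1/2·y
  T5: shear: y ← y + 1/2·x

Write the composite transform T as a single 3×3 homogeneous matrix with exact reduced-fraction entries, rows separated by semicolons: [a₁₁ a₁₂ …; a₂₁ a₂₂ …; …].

T = [-12/13 5/13 0; -1/13 29/26 0; 0 0 1]

T1 = [1 0 0; 0 -1 0; 0 0 1]
T2·T1 = [-12/13 5/13 0; 5/13 12/13 0; 0 0 1]
T3·…·T1 = [-19/26 11/13 0; 5/13 12/13 0; 0 0 1]
T4·…·T1 = [-12/13 5/13 0; 5/13 12/13 0; 0 0 1]
T5·…·T1 = [-12/13 5/13 0; -1/13 29/26 0; 0 0 1]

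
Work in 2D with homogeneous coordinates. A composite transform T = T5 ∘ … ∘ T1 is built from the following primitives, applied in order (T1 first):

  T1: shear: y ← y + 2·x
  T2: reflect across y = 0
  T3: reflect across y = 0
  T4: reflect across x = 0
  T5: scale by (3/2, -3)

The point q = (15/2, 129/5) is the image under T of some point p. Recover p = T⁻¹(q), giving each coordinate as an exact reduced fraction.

p = (-5, 7/5)

T1 = [1 0 0; 2 1 0; 0 0 1]
T2·T1 = [1 0 0; -2 -1 0; 0 0 1]
T3·…·T1 = [1 0 0; 2 1 0; 0 0 1]
T4·…·T1 = [-1 0 0; 2 1 0; 0 0 1]
T5·…·T1 = [-3/2 0 0; -6 -3 0; 0 0 1]
det M = 9/2; M⁻¹ = [-2/3 0 0; 4/3 -1/3 0; 0 0 1]
M⁻¹ · (15/2, 129/5)ᵀ = (-5, 7/5)ᵀ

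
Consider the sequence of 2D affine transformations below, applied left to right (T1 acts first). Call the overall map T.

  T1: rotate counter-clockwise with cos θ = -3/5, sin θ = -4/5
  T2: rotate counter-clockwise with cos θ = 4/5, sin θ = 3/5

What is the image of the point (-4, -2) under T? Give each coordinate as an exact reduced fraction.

T1 rotate counter-clockwise with cos θ = -3/5, sin θ = -4/5: (-4, -2) → (4/5, 22/5)
T2 rotate counter-clockwise with cos θ = 4/5, sin θ = 3/5: (4/5, 22/5) → (-2, 4)

T(p) = (-2, 4)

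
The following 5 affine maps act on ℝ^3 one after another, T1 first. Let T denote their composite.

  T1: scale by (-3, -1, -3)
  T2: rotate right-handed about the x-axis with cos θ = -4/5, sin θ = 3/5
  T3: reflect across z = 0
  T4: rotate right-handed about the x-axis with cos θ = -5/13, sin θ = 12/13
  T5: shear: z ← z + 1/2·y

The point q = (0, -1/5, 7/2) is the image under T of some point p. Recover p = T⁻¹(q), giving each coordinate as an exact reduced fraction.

T1 = [-3 0 0 0; 0 -1 0 0; 0 0 -3 0; 0 0 0 1]
T2·T1 = [-3 0 0 0; 0 4/5 9/5 0; 0 -3/5 12/5 0; 0 0 0 1]
T3·…·T1 = [-3 0 0 0; 0 4/5 9/5 0; 0 3/5 -12/5 0; 0 0 0 1]
T4·…·T1 = [-3 0 0 0; 0 -56/65 99/65 0; 0 33/65 168/65 0; 0 0 0 1]
T5·…·T1 = [-3 0 0 0; 0 -56/65 99/65 0; 0 1/13 87/26 0; 0 0 0 1]
det M = 9; M⁻¹ = [-1/3 0 0 0; 0 -29/26 33/65 0; 0 1/39 56/195 0; 0 0 0 1]
M⁻¹ · (0, -1/5, 7/2)ᵀ = (0, 2, 1)ᵀ

p = (0, 2, 1)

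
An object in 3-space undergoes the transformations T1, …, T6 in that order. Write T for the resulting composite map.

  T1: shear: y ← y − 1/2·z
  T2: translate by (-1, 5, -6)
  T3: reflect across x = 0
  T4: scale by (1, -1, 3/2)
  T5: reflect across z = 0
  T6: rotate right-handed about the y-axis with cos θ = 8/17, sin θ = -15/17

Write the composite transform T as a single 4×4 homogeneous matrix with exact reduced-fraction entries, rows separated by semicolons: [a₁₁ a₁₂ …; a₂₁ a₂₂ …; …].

T1 = [1 0 0 0; 0 1 -1/2 0; 0 0 1 0; 0 0 0 1]
T2·T1 = [1 0 0 -1; 0 1 -1/2 5; 0 0 1 -6; 0 0 0 1]
T3·…·T1 = [-1 0 0 1; 0 1 -1/2 5; 0 0 1 -6; 0 0 0 1]
T4·…·T1 = [-1 0 0 1; 0 -1 1/2 -5; 0 0 3/2 -9; 0 0 0 1]
T5·…·T1 = [-1 0 0 1; 0 -1 1/2 -5; 0 0 -3/2 9; 0 0 0 1]
T6·…·T1 = [-8/17 0 45/34 -127/17; 0 -1 1/2 -5; -15/17 0 -12/17 87/17; 0 0 0 1]

T = [-8/17 0 45/34 -127/17; 0 -1 1/2 -5; -15/17 0 -12/17 87/17; 0 0 0 1]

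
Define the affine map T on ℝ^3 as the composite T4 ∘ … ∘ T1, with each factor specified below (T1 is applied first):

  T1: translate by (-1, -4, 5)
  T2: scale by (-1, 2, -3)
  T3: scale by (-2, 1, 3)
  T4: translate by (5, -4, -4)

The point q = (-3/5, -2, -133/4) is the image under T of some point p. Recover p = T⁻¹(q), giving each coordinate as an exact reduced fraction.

p = (-9/5, 5, -7/4)

T1 = [1 0 0 -1; 0 1 0 -4; 0 0 1 5; 0 0 0 1]
T2·T1 = [-1 0 0 1; 0 2 0 -8; 0 0 -3 -15; 0 0 0 1]
T3·…·T1 = [2 0 0 -2; 0 2 0 -8; 0 0 -9 -45; 0 0 0 1]
T4·…·T1 = [2 0 0 3; 0 2 0 -12; 0 0 -9 -49; 0 0 0 1]
det M = -36; M⁻¹ = [1/2 0 0 -3/2; 0 1/2 0 6; 0 0 -1/9 -49/9; 0 0 0 1]
M⁻¹ · (-3/5, -2, -133/4)ᵀ = (-9/5, 5, -7/4)ᵀ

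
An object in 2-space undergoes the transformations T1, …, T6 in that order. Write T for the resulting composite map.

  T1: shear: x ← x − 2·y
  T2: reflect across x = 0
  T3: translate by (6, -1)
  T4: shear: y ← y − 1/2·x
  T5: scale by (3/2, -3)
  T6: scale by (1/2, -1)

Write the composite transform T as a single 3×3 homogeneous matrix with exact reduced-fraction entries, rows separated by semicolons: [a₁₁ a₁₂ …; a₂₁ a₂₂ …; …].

T1 = [1 -2 0; 0 1 0; 0 0 1]
T2·T1 = [-1 2 0; 0 1 0; 0 0 1]
T3·…·T1 = [-1 2 6; 0 1 -1; 0 0 1]
T4·…·T1 = [-1 2 6; 1/2 0 -4; 0 0 1]
T5·…·T1 = [-3/2 3 9; -3/2 0 12; 0 0 1]
T6·…·T1 = [-3/4 3/2 9/2; 3/2 0 -12; 0 0 1]

T = [-3/4 3/2 9/2; 3/2 0 -12; 0 0 1]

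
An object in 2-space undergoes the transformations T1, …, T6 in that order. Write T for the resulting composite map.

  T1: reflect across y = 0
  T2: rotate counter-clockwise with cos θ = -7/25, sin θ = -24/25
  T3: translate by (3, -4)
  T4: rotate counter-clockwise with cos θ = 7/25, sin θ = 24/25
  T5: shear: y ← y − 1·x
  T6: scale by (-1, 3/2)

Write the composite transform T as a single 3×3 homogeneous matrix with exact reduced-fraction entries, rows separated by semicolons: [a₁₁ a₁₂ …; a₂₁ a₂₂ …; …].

T = [-527/625 336/625 -117/25; -2589/1250 -573/1250 -219/50; 0 0 1]

T1 = [1 0 0; 0 -1 0; 0 0 1]
T2·T1 = [-7/25 -24/25 0; -24/25 7/25 0; 0 0 1]
T3·…·T1 = [-7/25 -24/25 3; -24/25 7/25 -4; 0 0 1]
T4·…·T1 = [527/625 -336/625 117/25; -336/625 -527/625 44/25; 0 0 1]
T5·…·T1 = [527/625 -336/625 117/25; -863/625 -191/625 -73/25; 0 0 1]
T6·…·T1 = [-527/625 336/625 -117/25; -2589/1250 -573/1250 -219/50; 0 0 1]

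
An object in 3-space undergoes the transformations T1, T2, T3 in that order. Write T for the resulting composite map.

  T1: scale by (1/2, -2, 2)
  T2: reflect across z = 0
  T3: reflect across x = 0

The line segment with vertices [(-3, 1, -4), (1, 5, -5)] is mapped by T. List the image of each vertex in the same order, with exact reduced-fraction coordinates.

image vertices: (3/2, -2, 8), (-1/2, -10, 10)

T1 scale by (1/2, -2, 2): (-3, 1, -4) → (-3/2, -2, -8); (1, 5, -5) → (1/2, -10, -10)
T2 reflect across z = 0: (-3/2, -2, -8) → (-3/2, -2, 8); (1/2, -10, -10) → (1/2, -10, 10)
T3 reflect across x = 0: (-3/2, -2, 8) → (3/2, -2, 8); (1/2, -10, 10) → (-1/2, -10, 10)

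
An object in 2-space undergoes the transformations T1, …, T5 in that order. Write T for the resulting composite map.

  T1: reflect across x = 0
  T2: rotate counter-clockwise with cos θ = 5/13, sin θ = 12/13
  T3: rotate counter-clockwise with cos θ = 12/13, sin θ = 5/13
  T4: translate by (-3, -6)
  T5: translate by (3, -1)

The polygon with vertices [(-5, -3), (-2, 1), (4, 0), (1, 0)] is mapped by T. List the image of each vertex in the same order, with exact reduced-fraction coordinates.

image vertices: (3, -2), (-1, -5), (0, -11), (0, -8)

T1 reflect across x = 0: (-5, -3) → (5, -3); (-2, 1) → (2, 1); (4, 0) → (-4, 0); (1, 0) → (-1, 0)
T2 rotate counter-clockwise with cos θ = 5/13, sin θ = 12/13: (5, -3) → (61/13, 45/13); (2, 1) → (-2/13, 29/13); (-4, 0) → (-20/13, -48/13); (-1, 0) → (-5/13, -12/13)
T3 rotate counter-clockwise with cos θ = 12/13, sin θ = 5/13: (61/13, 45/13) → (3, 5); (-2/13, 29/13) → (-1, 2); (-20/13, -48/13) → (0, -4); (-5/13, -12/13) → (0, -1)
T4 translate by (-3, -6): (3, 5) → (0, -1); (-1, 2) → (-4, -4); (0, -4) → (-3, -10); (0, -1) → (-3, -7)
T5 translate by (3, -1): (0, -1) → (3, -2); (-4, -4) → (-1, -5); (-3, -10) → (0, -11); (-3, -7) → (0, -8)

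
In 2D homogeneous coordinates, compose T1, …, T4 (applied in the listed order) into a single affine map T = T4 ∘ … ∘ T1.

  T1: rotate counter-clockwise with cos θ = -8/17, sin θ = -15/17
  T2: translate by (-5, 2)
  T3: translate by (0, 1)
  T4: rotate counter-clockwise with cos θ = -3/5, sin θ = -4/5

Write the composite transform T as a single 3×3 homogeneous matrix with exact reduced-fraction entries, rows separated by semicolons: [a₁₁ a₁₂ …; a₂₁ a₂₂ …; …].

T = [-36/85 -77/85 27/5; 77/85 -36/85 11/5; 0 0 1]

T1 = [-8/17 15/17 0; -15/17 -8/17 0; 0 0 1]
T2·T1 = [-8/17 15/17 -5; -15/17 -8/17 2; 0 0 1]
T3·…·T1 = [-8/17 15/17 -5; -15/17 -8/17 3; 0 0 1]
T4·…·T1 = [-36/85 -77/85 27/5; 77/85 -36/85 11/5; 0 0 1]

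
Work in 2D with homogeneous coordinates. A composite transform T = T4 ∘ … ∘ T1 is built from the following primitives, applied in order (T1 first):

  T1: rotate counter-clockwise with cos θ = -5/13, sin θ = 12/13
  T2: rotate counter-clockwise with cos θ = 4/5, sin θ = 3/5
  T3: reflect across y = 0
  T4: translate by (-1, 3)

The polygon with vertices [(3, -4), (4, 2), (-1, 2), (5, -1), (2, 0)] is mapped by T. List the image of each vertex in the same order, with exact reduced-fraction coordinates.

T1 rotate counter-clockwise with cos θ = -5/13, sin θ = 12/13: (3, -4) → (33/13, 56/13); (4, 2) → (-44/13, 38/13); (-1, 2) → (-19/13, -22/13); (5, -1) → (-1, 5); (2, 0) → (-10/13, 24/13)
T2 rotate counter-clockwise with cos θ = 4/5, sin θ = 3/5: (33/13, 56/13) → (-36/65, 323/65); (-44/13, 38/13) → (-58/13, 4/13); (-19/13, -22/13) → (-2/13, -29/13); (-1, 5) → (-19/5, 17/5); (-10/13, 24/13) → (-112/65, 66/65)
T3 reflect across y = 0: (-36/65, 323/65) → (-36/65, -323/65); (-58/13, 4/13) → (-58/13, -4/13); (-2/13, -29/13) → (-2/13, 29/13); (-19/5, 17/5) → (-19/5, -17/5); (-112/65, 66/65) → (-112/65, -66/65)
T4 translate by (-1, 3): (-36/65, -323/65) → (-101/65, -128/65); (-58/13, -4/13) → (-71/13, 35/13); (-2/13, 29/13) → (-15/13, 68/13); (-19/5, -17/5) → (-24/5, -2/5); (-112/65, -66/65) → (-177/65, 129/65)

image vertices: (-101/65, -128/65), (-71/13, 35/13), (-15/13, 68/13), (-24/5, -2/5), (-177/65, 129/65)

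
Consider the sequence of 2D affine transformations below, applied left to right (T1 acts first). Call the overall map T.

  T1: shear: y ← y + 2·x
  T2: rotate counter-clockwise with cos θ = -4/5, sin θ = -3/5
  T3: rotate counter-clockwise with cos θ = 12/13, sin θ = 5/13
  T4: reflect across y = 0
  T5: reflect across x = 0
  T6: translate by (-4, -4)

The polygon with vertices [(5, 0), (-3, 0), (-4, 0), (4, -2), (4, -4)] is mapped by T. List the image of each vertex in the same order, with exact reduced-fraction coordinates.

image vertices: (-131/13, 70/13), (-23/65, -626/65), (56/65, -748/65), (-464/65, 162/65), (-352/65, 96/65)

T1 shear: y ← y + 2·x: (5, 0) → (5, 10); (-3, 0) → (-3, -6); (-4, 0) → (-4, -8); (4, -2) → (4, 6); (4, -4) → (4, 4)
T2 rotate counter-clockwise with cos θ = -4/5, sin θ = -3/5: (5, 10) → (2, -11); (-3, -6) → (-6/5, 33/5); (-4, -8) → (-8/5, 44/5); (4, 6) → (2/5, -36/5); (4, 4) → (-4/5, -28/5)
T3 rotate counter-clockwise with cos θ = 12/13, sin θ = 5/13: (2, -11) → (79/13, -122/13); (-6/5, 33/5) → (-237/65, 366/65); (-8/5, 44/5) → (-316/65, 488/65); (2/5, -36/5) → (204/65, -422/65); (-4/5, -28/5) → (92/65, -356/65)
T4 reflect across y = 0: (79/13, -122/13) → (79/13, 122/13); (-237/65, 366/65) → (-237/65, -366/65); (-316/65, 488/65) → (-316/65, -488/65); (204/65, -422/65) → (204/65, 422/65); (92/65, -356/65) → (92/65, 356/65)
T5 reflect across x = 0: (79/13, 122/13) → (-79/13, 122/13); (-237/65, -366/65) → (237/65, -366/65); (-316/65, -488/65) → (316/65, -488/65); (204/65, 422/65) → (-204/65, 422/65); (92/65, 356/65) → (-92/65, 356/65)
T6 translate by (-4, -4): (-79/13, 122/13) → (-131/13, 70/13); (237/65, -366/65) → (-23/65, -626/65); (316/65, -488/65) → (56/65, -748/65); (-204/65, 422/65) → (-464/65, 162/65); (-92/65, 356/65) → (-352/65, 96/65)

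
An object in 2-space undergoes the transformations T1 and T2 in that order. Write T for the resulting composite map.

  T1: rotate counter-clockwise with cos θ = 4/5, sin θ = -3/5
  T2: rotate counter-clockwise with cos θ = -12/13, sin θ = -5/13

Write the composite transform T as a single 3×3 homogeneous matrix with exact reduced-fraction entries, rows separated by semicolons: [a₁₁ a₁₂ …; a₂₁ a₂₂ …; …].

T = [-63/65 -16/65 0; 16/65 -63/65 0; 0 0 1]

T1 = [4/5 3/5 0; -3/5 4/5 0; 0 0 1]
T2·T1 = [-63/65 -16/65 0; 16/65 -63/65 0; 0 0 1]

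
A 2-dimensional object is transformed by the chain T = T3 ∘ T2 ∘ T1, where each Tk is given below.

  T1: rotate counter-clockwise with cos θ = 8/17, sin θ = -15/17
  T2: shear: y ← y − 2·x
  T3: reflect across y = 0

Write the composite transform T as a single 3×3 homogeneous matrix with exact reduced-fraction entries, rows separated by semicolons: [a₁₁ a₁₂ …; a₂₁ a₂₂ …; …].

T1 = [8/17 15/17 0; -15/17 8/17 0; 0 0 1]
T2·T1 = [8/17 15/17 0; -31/17 -22/17 0; 0 0 1]
T3·…·T1 = [8/17 15/17 0; 31/17 22/17 0; 0 0 1]

T = [8/17 15/17 0; 31/17 22/17 0; 0 0 1]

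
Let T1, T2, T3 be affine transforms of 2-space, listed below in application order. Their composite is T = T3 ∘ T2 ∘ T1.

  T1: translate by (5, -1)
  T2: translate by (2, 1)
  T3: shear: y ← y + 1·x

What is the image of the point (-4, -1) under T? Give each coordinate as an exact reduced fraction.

T1 translate by (5, -1): (-4, -1) → (1, -2)
T2 translate by (2, 1): (1, -2) → (3, -1)
T3 shear: y ← y + 1·x: (3, -1) → (3, 2)

T(p) = (3, 2)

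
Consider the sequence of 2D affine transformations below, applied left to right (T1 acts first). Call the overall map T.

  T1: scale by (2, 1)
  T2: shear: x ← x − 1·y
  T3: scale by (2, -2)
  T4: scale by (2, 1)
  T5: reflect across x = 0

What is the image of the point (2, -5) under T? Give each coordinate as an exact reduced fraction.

T(p) = (-36, 10)

T1 scale by (2, 1): (2, -5) → (4, -5)
T2 shear: x ← x − 1·y: (4, -5) → (9, -5)
T3 scale by (2, -2): (9, -5) → (18, 10)
T4 scale by (2, 1): (18, 10) → (36, 10)
T5 reflect across x = 0: (36, 10) → (-36, 10)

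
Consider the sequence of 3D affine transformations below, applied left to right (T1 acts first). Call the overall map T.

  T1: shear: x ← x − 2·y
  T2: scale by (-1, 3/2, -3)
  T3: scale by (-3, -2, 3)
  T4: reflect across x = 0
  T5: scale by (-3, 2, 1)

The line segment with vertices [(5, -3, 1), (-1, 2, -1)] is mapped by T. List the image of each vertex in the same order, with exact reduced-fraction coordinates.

T1 shear: x ← x − 2·y: (5, -3, 1) → (11, -3, 1); (-1, 2, -1) → (-5, 2, -1)
T2 scale by (-1, 3/2, -3): (11, -3, 1) → (-11, -9/2, -3); (-5, 2, -1) → (5, 3, 3)
T3 scale by (-3, -2, 3): (-11, -9/2, -3) → (33, 9, -9); (5, 3, 3) → (-15, -6, 9)
T4 reflect across x = 0: (33, 9, -9) → (-33, 9, -9); (-15, -6, 9) → (15, -6, 9)
T5 scale by (-3, 2, 1): (-33, 9, -9) → (99, 18, -9); (15, -6, 9) → (-45, -12, 9)

image vertices: (99, 18, -9), (-45, -12, 9)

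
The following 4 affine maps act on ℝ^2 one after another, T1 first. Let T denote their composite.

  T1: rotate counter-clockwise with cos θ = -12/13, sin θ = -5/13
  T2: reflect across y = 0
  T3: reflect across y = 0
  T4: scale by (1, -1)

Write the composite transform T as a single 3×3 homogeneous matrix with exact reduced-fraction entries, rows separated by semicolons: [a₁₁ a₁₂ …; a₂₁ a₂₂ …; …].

T = [-12/13 5/13 0; 5/13 12/13 0; 0 0 1]

T1 = [-12/13 5/13 0; -5/13 -12/13 0; 0 0 1]
T2·T1 = [-12/13 5/13 0; 5/13 12/13 0; 0 0 1]
T3·…·T1 = [-12/13 5/13 0; -5/13 -12/13 0; 0 0 1]
T4·…·T1 = [-12/13 5/13 0; 5/13 12/13 0; 0 0 1]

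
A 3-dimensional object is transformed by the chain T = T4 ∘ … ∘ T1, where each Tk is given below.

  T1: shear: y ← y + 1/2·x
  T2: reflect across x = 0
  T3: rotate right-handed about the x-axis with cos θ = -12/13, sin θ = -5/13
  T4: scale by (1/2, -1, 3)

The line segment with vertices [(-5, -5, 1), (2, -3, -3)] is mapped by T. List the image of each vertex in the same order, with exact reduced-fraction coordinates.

T1 shear: y ← y + 1/2·x: (-5, -5, 1) → (-5, -15/2, 1); (2, -3, -3) → (2, -2, -3)
T2 reflect across x = 0: (-5, -15/2, 1) → (5, -15/2, 1); (2, -2, -3) → (-2, -2, -3)
T3 rotate right-handed about the x-axis with cos θ = -12/13, sin θ = -5/13: (5, -15/2, 1) → (5, 95/13, 51/26); (-2, -2, -3) → (-2, 9/13, 46/13)
T4 scale by (1/2, -1, 3): (5, 95/13, 51/26) → (5/2, -95/13, 153/26); (-2, 9/13, 46/13) → (-1, -9/13, 138/13)

image vertices: (5/2, -95/13, 153/26), (-1, -9/13, 138/13)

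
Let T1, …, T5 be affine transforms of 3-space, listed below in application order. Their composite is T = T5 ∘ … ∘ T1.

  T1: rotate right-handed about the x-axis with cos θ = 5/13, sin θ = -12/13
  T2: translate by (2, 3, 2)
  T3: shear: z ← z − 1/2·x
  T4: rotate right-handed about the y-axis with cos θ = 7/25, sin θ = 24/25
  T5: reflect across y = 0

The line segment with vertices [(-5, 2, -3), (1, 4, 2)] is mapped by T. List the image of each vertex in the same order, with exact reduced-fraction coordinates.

T1 rotate right-handed about the x-axis with cos θ = 5/13, sin θ = -12/13: (-5, 2, -3) → (-5, -2, -3); (1, 4, 2) → (1, 44/13, -38/13)
T2 translate by (2, 3, 2): (-5, -2, -3) → (-3, 1, -1); (1, 44/13, -38/13) → (3, 83/13, -12/13)
T3 shear: z ← z − 1/2·x: (-3, 1, -1) → (-3, 1, 1/2); (3, 83/13, -12/13) → (3, 83/13, -63/26)
T4 rotate right-handed about the y-axis with cos θ = 7/25, sin θ = 24/25: (-3, 1, 1/2) → (-9/25, 1, 151/50); (3, 83/13, -63/26) → (-483/325, 83/13, -2313/650)
T5 reflect across y = 0: (-9/25, 1, 151/50) → (-9/25, -1, 151/50); (-483/325, 83/13, -2313/650) → (-483/325, -83/13, -2313/650)

image vertices: (-9/25, -1, 151/50), (-483/325, -83/13, -2313/650)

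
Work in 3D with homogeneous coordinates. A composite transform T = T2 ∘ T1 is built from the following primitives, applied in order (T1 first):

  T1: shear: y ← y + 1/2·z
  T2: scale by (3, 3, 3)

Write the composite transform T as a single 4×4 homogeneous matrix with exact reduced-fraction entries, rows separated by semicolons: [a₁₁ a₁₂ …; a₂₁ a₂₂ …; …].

T1 = [1 0 0 0; 0 1 1/2 0; 0 0 1 0; 0 0 0 1]
T2·T1 = [3 0 0 0; 0 3 3/2 0; 0 0 3 0; 0 0 0 1]

T = [3 0 0 0; 0 3 3/2 0; 0 0 3 0; 0 0 0 1]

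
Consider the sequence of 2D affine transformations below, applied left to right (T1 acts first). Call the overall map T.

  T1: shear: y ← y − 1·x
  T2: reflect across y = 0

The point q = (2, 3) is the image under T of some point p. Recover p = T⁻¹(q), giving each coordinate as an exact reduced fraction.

T1 = [1 0 0; -1 1 0; 0 0 1]
T2·T1 = [1 0 0; 1 -1 0; 0 0 1]
det M = -1; M⁻¹ = [1 0 0; 1 -1 0; 0 0 1]
M⁻¹ · (2, 3)ᵀ = (2, -1)ᵀ

p = (2, -1)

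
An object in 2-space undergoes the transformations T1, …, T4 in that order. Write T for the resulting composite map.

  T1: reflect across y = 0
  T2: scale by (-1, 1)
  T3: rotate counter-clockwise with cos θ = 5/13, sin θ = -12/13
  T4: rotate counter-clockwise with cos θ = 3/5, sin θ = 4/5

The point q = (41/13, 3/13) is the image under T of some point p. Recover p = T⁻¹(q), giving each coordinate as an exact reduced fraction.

T1 = [1 0 0; 0 -1 0; 0 0 1]
T2·T1 = [-1 0 0; 0 -1 0; 0 0 1]
T3·…·T1 = [-5/13 -12/13 0; 12/13 -5/13 0; 0 0 1]
T4·…·T1 = [-63/65 -16/65 0; 16/65 -63/65 0; 0 0 1]
det M = 1; M⁻¹ = [-63/65 16/65 0; -16/65 -63/65 0; 0 0 1]
M⁻¹ · (41/13, 3/13)ᵀ = (-3, -1)ᵀ

p = (-3, -1)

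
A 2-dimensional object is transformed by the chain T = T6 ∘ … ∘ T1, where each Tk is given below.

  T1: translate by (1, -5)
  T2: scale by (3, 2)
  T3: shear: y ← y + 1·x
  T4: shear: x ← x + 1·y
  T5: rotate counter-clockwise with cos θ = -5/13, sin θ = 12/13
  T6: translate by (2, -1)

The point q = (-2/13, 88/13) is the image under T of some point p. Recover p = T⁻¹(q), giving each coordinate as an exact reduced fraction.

T1 = [1 0 1; 0 1 -5; 0 0 1]
T2·T1 = [3 0 3; 0 2 -10; 0 0 1]
T3·…·T1 = [3 0 3; 3 2 -7; 0 0 1]
T4·…·T1 = [6 2 -4; 3 2 -7; 0 0 1]
T5·…·T1 = [-66/13 -34/13 8; 57/13 14/13 -1; 0 0 1]
T6·…·T1 = [-66/13 -34/13 10; 57/13 14/13 -2; 0 0 1]
det M = 6; M⁻¹ = [7/39 17/39 -12/13; -19/26 -11/13 73/13; 0 0 1]
M⁻¹ · (-2/13, 88/13)ᵀ = (2, 0)ᵀ

p = (2, 0)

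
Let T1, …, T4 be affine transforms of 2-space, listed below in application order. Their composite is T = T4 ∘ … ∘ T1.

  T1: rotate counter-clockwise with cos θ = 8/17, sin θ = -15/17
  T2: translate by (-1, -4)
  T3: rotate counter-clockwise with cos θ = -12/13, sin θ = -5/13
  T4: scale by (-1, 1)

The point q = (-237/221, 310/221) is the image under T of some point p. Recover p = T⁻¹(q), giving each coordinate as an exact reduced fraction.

T1 = [8/17 15/17 0; -15/17 8/17 0; 0 0 1]
T2·T1 = [8/17 15/17 -1; -15/17 8/17 -4; 0 0 1]
T3·…·T1 = [-171/221 -140/221 -8/13; 140/221 -171/221 53/13; 0 0 1]
T4·…·T1 = [171/221 140/221 8/13; 140/221 -171/221 53/13; 0 0 1]
det M = -1; M⁻¹ = [171/221 140/221 -52/17; 140/221 -171/221 47/17; 0 0 1]
M⁻¹ · (-237/221, 310/221)ᵀ = (-3, 1)ᵀ

p = (-3, 1)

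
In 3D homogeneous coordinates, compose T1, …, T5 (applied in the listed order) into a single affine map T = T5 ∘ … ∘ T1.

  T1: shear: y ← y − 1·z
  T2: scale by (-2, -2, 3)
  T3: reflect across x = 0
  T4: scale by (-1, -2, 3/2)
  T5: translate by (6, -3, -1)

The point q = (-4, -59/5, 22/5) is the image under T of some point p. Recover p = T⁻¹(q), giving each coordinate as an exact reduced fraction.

p = (5, -1, 6/5)

T1 = [1 0 0 0; 0 1 -1 0; 0 0 1 0; 0 0 0 1]
T2·T1 = [-2 0 0 0; 0 -2 2 0; 0 0 3 0; 0 0 0 1]
T3·…·T1 = [2 0 0 0; 0 -2 2 0; 0 0 3 0; 0 0 0 1]
T4·…·T1 = [-2 0 0 0; 0 4 -4 0; 0 0 9/2 0; 0 0 0 1]
T5·…·T1 = [-2 0 0 6; 0 4 -4 -3; 0 0 9/2 -1; 0 0 0 1]
det M = -36; M⁻¹ = [-1/2 0 0 3; 0 1/4 2/9 35/36; 0 0 2/9 2/9; 0 0 0 1]
M⁻¹ · (-4, -59/5, 22/5)ᵀ = (5, -1, 6/5)ᵀ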